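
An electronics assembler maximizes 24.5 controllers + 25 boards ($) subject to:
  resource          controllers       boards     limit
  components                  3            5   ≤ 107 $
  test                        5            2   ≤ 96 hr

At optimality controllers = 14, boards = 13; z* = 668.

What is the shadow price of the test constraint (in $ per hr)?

2.5

At the optimum: components uses 107 of 107 (binding); test uses 96 of 96 (binding).
From A_Bᵀ y = c: 3·y_components + 5·y_test = 24.5; 5·y_components + 2·y_test = 25.
This yields shadow prices y_components = 4, y_test = 2.5.
Shadow price of test = 2.5.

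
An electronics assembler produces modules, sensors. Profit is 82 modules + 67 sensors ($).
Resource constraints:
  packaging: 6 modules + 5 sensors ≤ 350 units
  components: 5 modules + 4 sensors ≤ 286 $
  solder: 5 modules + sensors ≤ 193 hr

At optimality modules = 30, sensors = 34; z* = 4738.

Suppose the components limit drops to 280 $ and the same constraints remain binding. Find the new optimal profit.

4690

Check each constraint at x*: packaging 350/350 (tight); components 286/286 (tight); solder 184/193 (slack 9).
Since solder is not tight, its dual is 0.
From A_Bᵀ y = c: 6·y_packaging + 5·y_components = 82; 5·y_packaging + 4·y_components = 67.
This yields shadow prices y_packaging = 7, y_components = 8.
Δz = y_components·Δb = 8 × (-6) = -48, so new z* = 4738 − 48 = 4690.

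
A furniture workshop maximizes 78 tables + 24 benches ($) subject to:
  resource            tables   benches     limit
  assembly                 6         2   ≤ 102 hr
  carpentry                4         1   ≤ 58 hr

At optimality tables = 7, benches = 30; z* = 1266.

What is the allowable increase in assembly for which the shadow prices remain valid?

14

Binding constraints: assembly, carpentry. The basis is B = [[6,2],[4,1]] with det -2.
Per unit increase in assembly, x* moves by d = (-0.5, 2).
The basis stays optimal until tables reaches 0; allowable increase = 14 hr.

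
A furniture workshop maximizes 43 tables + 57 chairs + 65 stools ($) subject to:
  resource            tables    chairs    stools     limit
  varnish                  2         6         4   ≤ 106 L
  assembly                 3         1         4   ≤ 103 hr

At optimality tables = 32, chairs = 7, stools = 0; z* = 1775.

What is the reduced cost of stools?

-3

At the optimum: varnish uses 106 of 106 (binding); assembly uses 103 of 103 (binding).
Dual feasibility on the basic columns requires 2·y_varnish + 3·y_assembly = 43, 6·y_varnish + 1·y_assembly = 57.
Solving: y_varnish = 8, y_assembly = 9.
Reduced cost of stools: c₃ − yᵀa₃ = 65 − (8·4 + 9·4) = 65 − 68 = -3.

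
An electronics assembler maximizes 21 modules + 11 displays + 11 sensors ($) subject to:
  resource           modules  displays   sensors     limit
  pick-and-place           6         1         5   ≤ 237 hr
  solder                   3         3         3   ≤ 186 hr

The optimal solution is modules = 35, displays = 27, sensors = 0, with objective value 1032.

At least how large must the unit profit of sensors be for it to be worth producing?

19

Check each constraint at x*: pick-and-place 237/237 (tight); solder 186/186 (tight).
The binding rows give the dual system: 6·y_pick-and-place + 3·y_solder = 21 and 1·y_pick-and-place + 3·y_solder = 11.
This yields shadow prices y_pick-and-place = 2, y_solder = 3.
sensors enters the basis when its profit ≥ yᵀa₃ = 2·5 + 3·3 = 19.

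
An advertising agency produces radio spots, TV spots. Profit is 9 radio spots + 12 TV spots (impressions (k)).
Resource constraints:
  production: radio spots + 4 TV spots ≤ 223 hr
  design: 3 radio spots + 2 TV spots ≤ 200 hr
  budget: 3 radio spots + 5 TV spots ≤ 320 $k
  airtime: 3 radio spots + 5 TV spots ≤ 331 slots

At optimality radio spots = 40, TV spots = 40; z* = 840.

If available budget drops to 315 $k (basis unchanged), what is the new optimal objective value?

830

Check each constraint at x*: production 200/223 (slack 23); design 200/200 (tight); budget 320/320 (tight); airtime 320/331 (slack 11).
Since production, airtime are not tight, their duals are 0.
From A_Bᵀ y = c: 3·y_design + 3·y_budget = 9; 2·y_design + 5·y_budget = 12.
→ y_design = 1 and y_budget = 2.
Δz = y_budget·Δb = 2 × (-5) = -10, so new z* = 840 − 10 = 830.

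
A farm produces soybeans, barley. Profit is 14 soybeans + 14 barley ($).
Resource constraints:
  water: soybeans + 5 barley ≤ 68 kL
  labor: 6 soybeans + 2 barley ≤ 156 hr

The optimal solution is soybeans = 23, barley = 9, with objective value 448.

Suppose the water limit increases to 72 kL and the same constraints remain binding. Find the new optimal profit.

456

Check each constraint at x*: water 68/68 (tight); labor 156/156 (tight).
From A_Bᵀ y = c: 1·y_water + 6·y_labor = 14; 5·y_water + 2·y_labor = 14.
Solving: y_water = 2, y_labor = 2.
Δz = y_water·Δb = 2 × (4) = 8, so new z* = 448 + 8 = 456.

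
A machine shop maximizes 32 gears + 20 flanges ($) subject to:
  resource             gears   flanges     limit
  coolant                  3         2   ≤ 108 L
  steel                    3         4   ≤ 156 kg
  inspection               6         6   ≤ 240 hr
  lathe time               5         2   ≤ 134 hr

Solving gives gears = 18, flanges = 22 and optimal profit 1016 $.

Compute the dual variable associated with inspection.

At the optimum: coolant uses 98 of 108 (slack = 10); steel uses 142 of 156 (slack = 14); inspection uses 240 of 240 (binding); lathe time uses 134 of 134 (binding).
By complementary slackness, y = 0 for the non-binding constraints.
The binding rows give the dual system: 6·y_inspection + 5·y_lathe time = 32 and 6·y_inspection + 2·y_lathe time = 20.
Solving: y_inspection = 2, y_lathe time = 4.
Shadow price of inspection = 2.

2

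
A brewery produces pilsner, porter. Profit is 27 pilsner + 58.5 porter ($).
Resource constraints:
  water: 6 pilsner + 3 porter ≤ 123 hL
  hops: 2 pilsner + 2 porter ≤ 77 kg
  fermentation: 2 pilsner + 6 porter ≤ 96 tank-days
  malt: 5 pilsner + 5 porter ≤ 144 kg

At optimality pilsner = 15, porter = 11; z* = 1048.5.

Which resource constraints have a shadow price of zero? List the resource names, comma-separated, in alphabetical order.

hops, malt

water: 123/123 (binding)
hops: 52/77 (slack 25)
fermentation: 96/96 (binding)
malt: 130/144 (slack 14)
By complementary slackness, a constraint with positive slack has shadow price 0 → hops, malt.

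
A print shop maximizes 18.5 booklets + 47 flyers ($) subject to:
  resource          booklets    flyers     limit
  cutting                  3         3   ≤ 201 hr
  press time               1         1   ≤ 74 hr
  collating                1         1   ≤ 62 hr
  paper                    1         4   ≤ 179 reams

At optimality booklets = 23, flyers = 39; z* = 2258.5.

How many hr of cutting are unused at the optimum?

cutting used = 3·23 + 3·39 = 186; slack = 201 − 186 = 15.

15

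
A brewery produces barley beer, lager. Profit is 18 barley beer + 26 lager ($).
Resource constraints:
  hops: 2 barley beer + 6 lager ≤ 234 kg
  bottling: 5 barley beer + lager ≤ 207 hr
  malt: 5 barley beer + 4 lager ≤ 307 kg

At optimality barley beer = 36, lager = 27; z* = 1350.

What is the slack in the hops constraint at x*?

0

hops used = 2·36 + 6·27 = 234; slack = 234 − 234 = 0.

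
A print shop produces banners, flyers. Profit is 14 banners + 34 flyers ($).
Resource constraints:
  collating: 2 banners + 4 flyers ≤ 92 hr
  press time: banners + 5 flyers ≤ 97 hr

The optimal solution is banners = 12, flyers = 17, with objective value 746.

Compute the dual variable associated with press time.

At the optimum: collating uses 92 of 92 (binding); press time uses 97 of 97 (binding).
From A_Bᵀ y = c: 2·y_collating + 1·y_press time = 14; 4·y_collating + 5·y_press time = 34.
This yields shadow prices y_collating = 6, y_press time = 2.
Shadow price of press time = 2.

2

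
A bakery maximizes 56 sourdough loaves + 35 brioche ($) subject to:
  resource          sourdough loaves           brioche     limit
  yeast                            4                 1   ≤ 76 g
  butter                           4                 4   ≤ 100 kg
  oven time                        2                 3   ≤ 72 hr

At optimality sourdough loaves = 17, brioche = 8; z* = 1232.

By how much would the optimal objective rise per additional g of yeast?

7

At the optimum: yeast uses 76 of 76 (binding); butter uses 100 of 100 (binding); oven time uses 58 of 72 (slack = 14).
Since oven time is not tight, its dual is 0.
The binding rows give the dual system: 4·y_yeast + 4·y_butter = 56 and 1·y_yeast + 4·y_butter = 35.
Solving: y_yeast = 7, y_butter = 7.
Shadow price of yeast = 7.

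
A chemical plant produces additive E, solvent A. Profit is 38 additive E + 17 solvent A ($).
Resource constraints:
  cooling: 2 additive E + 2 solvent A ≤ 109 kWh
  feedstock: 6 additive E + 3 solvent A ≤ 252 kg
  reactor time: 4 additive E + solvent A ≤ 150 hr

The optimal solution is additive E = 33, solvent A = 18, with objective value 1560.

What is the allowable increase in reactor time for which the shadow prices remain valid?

18

Binding constraints: feedstock, reactor time. The basis is B = [[6,3],[4,1]] with det -6.
Per unit increase in reactor time, x* moves by d = (0.5, -1).
The basis stays optimal until solvent A reaches 0; allowable increase = 18 hr.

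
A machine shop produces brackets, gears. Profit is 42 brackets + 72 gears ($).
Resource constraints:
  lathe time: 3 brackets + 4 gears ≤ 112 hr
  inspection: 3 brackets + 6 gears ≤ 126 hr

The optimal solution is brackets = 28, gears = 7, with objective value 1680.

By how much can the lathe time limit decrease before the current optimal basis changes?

28

Binding constraints: lathe time, inspection. The basis is B = [[3,4],[3,6]] with det 6.
Per unit decrease in lathe time, x* moves by d = (-1, 0.5).
The basis stays optimal until brackets reaches 0; allowable decrease = 28 hr.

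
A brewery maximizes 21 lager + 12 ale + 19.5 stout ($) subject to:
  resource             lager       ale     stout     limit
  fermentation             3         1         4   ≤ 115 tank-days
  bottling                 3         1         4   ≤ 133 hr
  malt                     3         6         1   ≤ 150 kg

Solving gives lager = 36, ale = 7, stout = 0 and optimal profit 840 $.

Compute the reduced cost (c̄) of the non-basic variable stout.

Check each constraint at x*: fermentation 115/115 (tight); bottling 115/133 (slack 18); malt 150/150 (tight).
By complementary slackness, y = 0 for the non-binding constraint.
The binding rows give the dual system: 3·y_fermentation + 3·y_malt = 21 and 1·y_fermentation + 6·y_malt = 12.
Solving: y_fermentation = 6, y_malt = 1.
Reduced cost of stout: c₃ − yᵀa₃ = 19.5 − (6·4 + 1·1) = 19.5 − 25 = -5.5.

-5.5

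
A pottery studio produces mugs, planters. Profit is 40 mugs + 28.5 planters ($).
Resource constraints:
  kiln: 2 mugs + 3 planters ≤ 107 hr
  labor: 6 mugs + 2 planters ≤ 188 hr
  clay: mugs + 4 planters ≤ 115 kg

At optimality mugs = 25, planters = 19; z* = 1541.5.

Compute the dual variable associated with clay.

0

Binding: kiln and labor. Non-binding: clay (14 unused).
Since clay is not tight, its dual is 0.
The binding rows give the dual system: 2·y_kiln + 6·y_labor = 40 and 3·y_kiln + 2·y_labor = 28.5.
→ y_kiln = 6.5 and y_labor = 4.5.
Shadow price of clay = 0.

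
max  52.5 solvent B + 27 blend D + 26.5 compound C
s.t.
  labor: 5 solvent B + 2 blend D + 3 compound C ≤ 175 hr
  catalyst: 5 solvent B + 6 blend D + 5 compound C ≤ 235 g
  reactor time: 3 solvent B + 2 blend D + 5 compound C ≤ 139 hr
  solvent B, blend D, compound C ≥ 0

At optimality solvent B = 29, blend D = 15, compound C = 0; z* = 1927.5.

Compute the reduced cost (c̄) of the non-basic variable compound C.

-8

At the optimum: labor uses 175 of 175 (binding); catalyst uses 235 of 235 (binding); reactor time uses 117 of 139 (slack = 22).
Since reactor time is not tight, its dual is 0.
The binding rows give the dual system: 5·y_labor + 5·y_catalyst = 52.5 and 2·y_labor + 6·y_catalyst = 27.
→ y_labor = 9 and y_catalyst = 1.5.
Reduced cost of compound C: c₃ − yᵀa₃ = 26.5 − (9·3 + 1.5·5) = 26.5 − 34.5 = -8.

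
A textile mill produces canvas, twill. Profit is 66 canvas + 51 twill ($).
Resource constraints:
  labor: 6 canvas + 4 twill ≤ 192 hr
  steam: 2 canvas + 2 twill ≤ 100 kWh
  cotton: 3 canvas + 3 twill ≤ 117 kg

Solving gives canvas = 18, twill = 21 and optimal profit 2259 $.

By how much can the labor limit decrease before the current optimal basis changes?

Binding constraints: labor, cotton. The basis is B = [[6,4],[3,3]] with det 6.
Per unit decrease in labor, x* moves by d = (-0.5, 0.5).
The basis stays optimal until canvas reaches 0; allowable decrease = 36 hr.

36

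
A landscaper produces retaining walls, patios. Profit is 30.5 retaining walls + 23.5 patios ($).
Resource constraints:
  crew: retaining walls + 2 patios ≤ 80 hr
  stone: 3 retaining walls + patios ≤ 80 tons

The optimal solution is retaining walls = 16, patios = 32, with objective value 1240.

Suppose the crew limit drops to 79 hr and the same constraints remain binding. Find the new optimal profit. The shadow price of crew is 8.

Δb = -1, so new z* = 1240 + (8)·(-1) = 1240 − 8 = 1232.

1232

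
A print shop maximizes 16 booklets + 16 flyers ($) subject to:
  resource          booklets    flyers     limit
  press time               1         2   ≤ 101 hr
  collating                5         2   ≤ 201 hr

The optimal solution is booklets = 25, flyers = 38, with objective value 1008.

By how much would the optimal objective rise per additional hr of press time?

6

At the optimum: press time uses 101 of 101 (binding); collating uses 201 of 201 (binding).
Dual feasibility on the basic columns requires 1·y_press time + 5·y_collating = 16, 2·y_press time + 2·y_collating = 16.
→ y_press time = 6 and y_collating = 2.
Shadow price of press time = 6.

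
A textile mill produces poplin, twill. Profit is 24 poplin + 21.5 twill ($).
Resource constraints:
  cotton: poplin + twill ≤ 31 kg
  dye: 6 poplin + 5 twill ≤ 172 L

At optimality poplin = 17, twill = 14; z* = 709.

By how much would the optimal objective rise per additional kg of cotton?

At the optimum: cotton uses 31 of 31 (binding); dye uses 172 of 172 (binding).
From A_Bᵀ y = c: 1·y_cotton + 6·y_dye = 24; 1·y_cotton + 5·y_dye = 21.5.
Solving: y_cotton = 9, y_dye = 2.5.
Shadow price of cotton = 9.

9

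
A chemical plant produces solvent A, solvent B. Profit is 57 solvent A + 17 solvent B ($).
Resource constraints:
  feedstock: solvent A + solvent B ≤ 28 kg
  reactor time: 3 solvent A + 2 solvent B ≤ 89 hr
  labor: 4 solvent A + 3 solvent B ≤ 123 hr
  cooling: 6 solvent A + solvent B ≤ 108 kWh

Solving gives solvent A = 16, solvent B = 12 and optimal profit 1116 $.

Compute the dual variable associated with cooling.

8

Binding: feedstock and cooling. Non-binding: reactor time (17 unused), labor (23 unused).
By complementary slackness, y = 0 for the non-binding constraints.
From A_Bᵀ y = c: 1·y_feedstock + 6·y_cooling = 57; 1·y_feedstock + 1·y_cooling = 17.
Solving: y_feedstock = 9, y_cooling = 8.
Shadow price of cooling = 8.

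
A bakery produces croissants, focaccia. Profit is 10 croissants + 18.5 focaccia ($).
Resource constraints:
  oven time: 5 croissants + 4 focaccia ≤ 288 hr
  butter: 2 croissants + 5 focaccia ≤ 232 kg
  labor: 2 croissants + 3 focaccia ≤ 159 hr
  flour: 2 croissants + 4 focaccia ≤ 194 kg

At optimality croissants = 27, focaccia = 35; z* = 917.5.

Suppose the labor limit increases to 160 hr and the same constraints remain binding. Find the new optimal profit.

919

Binding: labor and flour. Non-binding: oven time (13 unused), butter (3 unused).
By complementary slackness, y = 0 for the non-binding constraints.
From A_Bᵀ y = c: 2·y_labor + 2·y_flour = 10; 3·y_labor + 4·y_flour = 18.5.
This yields shadow prices y_labor = 1.5, y_flour = 3.5.
Δz = y_labor·Δb = 1.5 × (1) = 1.5, so new z* = 917.5 + 1.5 = 919.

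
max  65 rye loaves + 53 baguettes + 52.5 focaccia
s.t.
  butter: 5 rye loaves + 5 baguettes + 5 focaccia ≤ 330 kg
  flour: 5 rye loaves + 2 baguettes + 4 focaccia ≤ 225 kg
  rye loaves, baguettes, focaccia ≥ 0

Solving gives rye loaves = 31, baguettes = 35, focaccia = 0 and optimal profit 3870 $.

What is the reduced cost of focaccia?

At the optimum: butter uses 330 of 330 (binding); flour uses 225 of 225 (binding).
From A_Bᵀ y = c: 5·y_butter + 5·y_flour = 65; 5·y_butter + 2·y_flour = 53.
Solving: y_butter = 9, y_flour = 4.
Reduced cost of focaccia: c₃ − yᵀa₃ = 52.5 − (9·5 + 4·4) = 52.5 − 61 = -8.5.

-8.5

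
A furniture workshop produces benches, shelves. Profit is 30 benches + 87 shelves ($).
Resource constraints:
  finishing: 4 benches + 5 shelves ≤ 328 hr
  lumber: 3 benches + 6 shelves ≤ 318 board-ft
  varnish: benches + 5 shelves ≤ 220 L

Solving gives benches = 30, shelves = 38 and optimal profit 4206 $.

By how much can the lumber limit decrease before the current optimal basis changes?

54

Binding constraints: lumber, varnish. The basis is B = [[3,6],[1,5]] with det 9.
Per unit decrease in lumber, x* moves by d = (-0.5556, 0.1111).
The basis stays optimal until benches reaches 0; allowable decrease = 54 board-ft.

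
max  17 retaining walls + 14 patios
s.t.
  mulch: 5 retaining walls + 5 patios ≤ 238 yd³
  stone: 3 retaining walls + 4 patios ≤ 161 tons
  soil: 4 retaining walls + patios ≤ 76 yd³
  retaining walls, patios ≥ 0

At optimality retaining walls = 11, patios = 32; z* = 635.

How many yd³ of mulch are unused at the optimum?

mulch used = 5·11 + 5·32 = 215; slack = 238 − 215 = 23.

23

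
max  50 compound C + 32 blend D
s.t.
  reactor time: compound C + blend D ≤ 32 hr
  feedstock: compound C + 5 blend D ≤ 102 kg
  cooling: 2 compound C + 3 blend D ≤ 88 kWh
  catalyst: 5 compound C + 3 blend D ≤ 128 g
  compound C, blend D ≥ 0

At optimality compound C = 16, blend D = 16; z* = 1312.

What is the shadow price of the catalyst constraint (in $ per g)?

Check each constraint at x*: reactor time 32/32 (tight); feedstock 96/102 (slack 6); cooling 80/88 (slack 8); catalyst 128/128 (tight).
By complementary slackness, y = 0 for the non-binding constraints.
From A_Bᵀ y = c: 1·y_reactor time + 5·y_catalyst = 50; 1·y_reactor time + 3·y_catalyst = 32.
→ y_reactor time = 5 and y_catalyst = 9.
Shadow price of catalyst = 9.

9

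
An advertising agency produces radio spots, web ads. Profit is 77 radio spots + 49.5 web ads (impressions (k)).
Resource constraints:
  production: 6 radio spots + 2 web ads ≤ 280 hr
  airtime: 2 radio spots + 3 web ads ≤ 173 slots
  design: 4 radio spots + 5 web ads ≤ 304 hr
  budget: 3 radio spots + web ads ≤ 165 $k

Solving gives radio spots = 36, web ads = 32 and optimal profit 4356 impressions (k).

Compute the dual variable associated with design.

At the optimum: production uses 280 of 280 (binding); airtime uses 168 of 173 (slack = 5); design uses 304 of 304 (binding); budget uses 140 of 165 (slack = 25).
Slack constraints have shadow price 0 (complementary slackness).
The binding rows give the dual system: 6·y_production + 4·y_design = 77 and 2·y_production + 5·y_design = 49.5.
→ y_production = 8.5 and y_design = 6.5.
Shadow price of design = 6.5.

6.5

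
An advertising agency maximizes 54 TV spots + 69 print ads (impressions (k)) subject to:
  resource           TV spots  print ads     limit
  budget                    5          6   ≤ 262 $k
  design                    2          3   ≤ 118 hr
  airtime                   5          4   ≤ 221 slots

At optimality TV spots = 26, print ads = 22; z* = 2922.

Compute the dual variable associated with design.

Binding: budget and design. Non-binding: airtime (3 unused).
Slack constraints have shadow price 0 (complementary slackness).
The binding rows give the dual system: 5·y_budget + 2·y_design = 54 and 6·y_budget + 3·y_design = 69.
This yields shadow prices y_budget = 8, y_design = 7.
Shadow price of design = 7.

7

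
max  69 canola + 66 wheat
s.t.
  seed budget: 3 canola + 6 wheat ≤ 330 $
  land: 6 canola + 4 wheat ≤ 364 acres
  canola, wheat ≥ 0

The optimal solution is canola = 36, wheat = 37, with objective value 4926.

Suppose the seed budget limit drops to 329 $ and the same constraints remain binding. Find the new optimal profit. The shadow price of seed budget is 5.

4921

Δb = -1, so new z* = 4926 + (5)·(-1) = 4926 − 5 = 4921.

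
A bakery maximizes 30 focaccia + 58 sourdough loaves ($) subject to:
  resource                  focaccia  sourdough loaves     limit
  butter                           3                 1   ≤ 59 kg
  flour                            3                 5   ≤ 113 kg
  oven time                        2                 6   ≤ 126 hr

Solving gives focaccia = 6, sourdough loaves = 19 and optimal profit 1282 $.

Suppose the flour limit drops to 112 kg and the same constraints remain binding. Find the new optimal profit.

At the optimum: butter uses 37 of 59 (slack = 22); flour uses 113 of 113 (binding); oven time uses 126 of 126 (binding).
Slack constraints have shadow price 0 (complementary slackness).
Dual feasibility on the basic columns requires 3·y_flour + 2·y_oven time = 30, 5·y_flour + 6·y_oven time = 58.
→ y_flour = 8 and y_oven time = 3.
Δz = y_flour·Δb = 8 × (-1) = -8, so new z* = 1282 − 8 = 1274.

1274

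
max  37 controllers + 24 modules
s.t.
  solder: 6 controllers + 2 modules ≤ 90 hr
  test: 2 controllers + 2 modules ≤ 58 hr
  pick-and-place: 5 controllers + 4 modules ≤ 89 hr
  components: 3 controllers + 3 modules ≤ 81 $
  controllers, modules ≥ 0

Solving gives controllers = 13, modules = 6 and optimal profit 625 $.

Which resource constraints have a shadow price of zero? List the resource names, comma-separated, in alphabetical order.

components, test

solder: 90/90 (binding)
test: 38/58 (slack 20)
pick-and-place: 89/89 (binding)
components: 57/81 (slack 24)
By complementary slackness, a constraint with positive slack has shadow price 0 → components, test.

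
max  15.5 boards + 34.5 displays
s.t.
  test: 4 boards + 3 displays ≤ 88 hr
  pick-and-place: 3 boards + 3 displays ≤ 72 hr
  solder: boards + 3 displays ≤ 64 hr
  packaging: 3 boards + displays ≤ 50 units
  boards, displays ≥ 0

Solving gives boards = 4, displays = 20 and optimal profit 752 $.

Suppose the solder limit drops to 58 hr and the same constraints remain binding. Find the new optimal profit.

Binding: pick-and-place and solder. Non-binding: test (12 unused), packaging (18 unused).
Since test, packaging are not tight, their duals are 0.
The binding rows give the dual system: 3·y_pick-and-place + 1·y_solder = 15.5 and 3·y_pick-and-place + 3·y_solder = 34.5.
→ y_pick-and-place = 2 and y_solder = 9.5.
Δz = y_solder·Δb = 9.5 × (-6) = -57, so new z* = 752 − 57 = 695.

695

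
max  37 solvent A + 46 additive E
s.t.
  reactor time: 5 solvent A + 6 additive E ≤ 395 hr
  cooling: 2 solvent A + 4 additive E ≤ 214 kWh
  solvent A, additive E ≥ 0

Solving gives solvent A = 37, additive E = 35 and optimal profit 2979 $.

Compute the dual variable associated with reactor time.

At the optimum: reactor time uses 395 of 395 (binding); cooling uses 214 of 214 (binding).
From A_Bᵀ y = c: 5·y_reactor time + 2·y_cooling = 37; 6·y_reactor time + 4·y_cooling = 46.
Solving: y_reactor time = 7, y_cooling = 1.
Shadow price of reactor time = 7.

7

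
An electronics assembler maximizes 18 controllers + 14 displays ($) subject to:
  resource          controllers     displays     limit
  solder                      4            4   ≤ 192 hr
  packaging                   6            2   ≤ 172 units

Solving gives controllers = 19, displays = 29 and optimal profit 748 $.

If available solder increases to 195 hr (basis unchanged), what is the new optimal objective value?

757

Check each constraint at x*: solder 192/192 (tight); packaging 172/172 (tight).
From A_Bᵀ y = c: 4·y_solder + 6·y_packaging = 18; 4·y_solder + 2·y_packaging = 14.
→ y_solder = 3 and y_packaging = 1.
Δz = y_solder·Δb = 3 × (3) = 9, so new z* = 748 + 9 = 757.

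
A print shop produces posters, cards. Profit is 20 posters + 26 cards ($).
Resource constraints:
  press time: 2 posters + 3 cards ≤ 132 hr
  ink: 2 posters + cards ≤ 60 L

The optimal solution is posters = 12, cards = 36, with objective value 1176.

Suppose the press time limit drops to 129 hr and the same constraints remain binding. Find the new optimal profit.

1152

At the optimum: press time uses 132 of 132 (binding); ink uses 60 of 60 (binding).
Dual feasibility on the basic columns requires 2·y_press time + 2·y_ink = 20, 3·y_press time + 1·y_ink = 26.
This yields shadow prices y_press time = 8, y_ink = 2.
Δz = y_press time·Δb = 8 × (-3) = -24, so new z* = 1176 − 24 = 1152.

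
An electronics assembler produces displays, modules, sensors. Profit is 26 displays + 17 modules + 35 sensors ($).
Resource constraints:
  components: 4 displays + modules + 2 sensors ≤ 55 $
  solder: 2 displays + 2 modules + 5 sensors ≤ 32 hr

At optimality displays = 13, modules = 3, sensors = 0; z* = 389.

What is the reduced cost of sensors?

Both components and solder are binding at x*.
Dual feasibility on the basic columns requires 4·y_components + 2·y_solder = 26, 1·y_components + 2·y_solder = 17.
This yields shadow prices y_components = 3, y_solder = 7.
Reduced cost of sensors: c₃ − yᵀa₃ = 35 − (3·2 + 7·5) = 35 − 41 = -6.

-6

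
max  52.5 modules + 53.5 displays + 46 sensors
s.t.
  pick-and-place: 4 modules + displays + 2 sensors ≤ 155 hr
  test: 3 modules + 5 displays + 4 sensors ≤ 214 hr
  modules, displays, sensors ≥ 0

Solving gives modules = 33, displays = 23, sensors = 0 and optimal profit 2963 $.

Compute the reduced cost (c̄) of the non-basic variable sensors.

-4

At the optimum: pick-and-place uses 155 of 155 (binding); test uses 214 of 214 (binding).
From A_Bᵀ y = c: 4·y_pick-and-place + 3·y_test = 52.5; 1·y_pick-and-place + 5·y_test = 53.5.
→ y_pick-and-place = 6 and y_test = 9.5.
Reduced cost of sensors: c₃ − yᵀa₃ = 46 − (6·2 + 9.5·4) = 46 − 50 = -4.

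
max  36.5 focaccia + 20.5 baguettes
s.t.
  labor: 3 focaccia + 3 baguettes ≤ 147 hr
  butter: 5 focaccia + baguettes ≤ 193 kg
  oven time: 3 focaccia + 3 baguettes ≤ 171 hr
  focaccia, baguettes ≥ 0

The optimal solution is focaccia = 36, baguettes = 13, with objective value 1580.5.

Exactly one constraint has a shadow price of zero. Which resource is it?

oven time

labor: 147/147 (binding)
butter: 193/193 (binding)
oven time: 147/171 (slack 24)
By complementary slackness, a constraint with positive slack has shadow price 0 → oven time.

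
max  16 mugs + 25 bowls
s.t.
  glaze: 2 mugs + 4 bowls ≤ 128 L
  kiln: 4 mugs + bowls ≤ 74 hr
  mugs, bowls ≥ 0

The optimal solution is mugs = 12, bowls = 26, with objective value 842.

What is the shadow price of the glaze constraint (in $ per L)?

6

At the optimum: glaze uses 128 of 128 (binding); kiln uses 74 of 74 (binding).
From A_Bᵀ y = c: 2·y_glaze + 4·y_kiln = 16; 4·y_glaze + 1·y_kiln = 25.
→ y_glaze = 6 and y_kiln = 1.
Shadow price of glaze = 6.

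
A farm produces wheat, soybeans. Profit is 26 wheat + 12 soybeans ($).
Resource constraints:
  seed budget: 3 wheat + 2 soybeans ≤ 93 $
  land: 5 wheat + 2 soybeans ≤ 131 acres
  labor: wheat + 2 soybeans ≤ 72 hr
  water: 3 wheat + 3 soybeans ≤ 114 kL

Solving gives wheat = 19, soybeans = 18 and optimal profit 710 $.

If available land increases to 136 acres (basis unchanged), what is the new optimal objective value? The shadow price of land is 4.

Δb = 5, so new z* = 710 + (4)·(5) = 710 + 20 = 730.

730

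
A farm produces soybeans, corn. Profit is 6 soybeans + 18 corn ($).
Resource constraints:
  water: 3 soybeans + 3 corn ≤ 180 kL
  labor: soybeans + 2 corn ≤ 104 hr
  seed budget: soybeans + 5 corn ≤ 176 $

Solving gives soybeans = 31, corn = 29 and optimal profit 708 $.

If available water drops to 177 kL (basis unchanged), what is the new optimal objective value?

Check each constraint at x*: water 180/180 (tight); labor 89/104 (slack 15); seed budget 176/176 (tight).
By complementary slackness, y = 0 for the non-binding constraint.
From A_Bᵀ y = c: 3·y_water + 1·y_seed budget = 6; 3·y_water + 5·y_seed budget = 18.
Solving: y_water = 1, y_seed budget = 3.
Δz = y_water·Δb = 1 × (-3) = -3, so new z* = 708 − 3 = 705.

705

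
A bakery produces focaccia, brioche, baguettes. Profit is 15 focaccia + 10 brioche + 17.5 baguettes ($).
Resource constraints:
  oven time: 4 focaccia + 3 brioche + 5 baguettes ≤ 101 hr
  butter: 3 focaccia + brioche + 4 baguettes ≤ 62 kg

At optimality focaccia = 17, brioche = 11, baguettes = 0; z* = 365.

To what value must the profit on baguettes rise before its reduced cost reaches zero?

Check each constraint at x*: oven time 101/101 (tight); butter 62/62 (tight).
Dual feasibility on the basic columns requires 4·y_oven time + 3·y_butter = 15, 3·y_oven time + 1·y_butter = 10.
This yields shadow prices y_oven time = 3, y_butter = 1.
baguettes enters the basis when its profit ≥ yᵀa₃ = 3·5 + 1·4 = 19.

19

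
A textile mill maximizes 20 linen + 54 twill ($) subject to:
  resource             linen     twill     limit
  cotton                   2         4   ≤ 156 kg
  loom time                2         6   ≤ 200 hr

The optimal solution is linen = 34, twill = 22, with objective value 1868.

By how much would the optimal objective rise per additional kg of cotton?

3

Both cotton and loom time are binding at x*.
From A_Bᵀ y = c: 2·y_cotton + 2·y_loom time = 20; 4·y_cotton + 6·y_loom time = 54.
Solving: y_cotton = 3, y_loom time = 7.
Shadow price of cotton = 3.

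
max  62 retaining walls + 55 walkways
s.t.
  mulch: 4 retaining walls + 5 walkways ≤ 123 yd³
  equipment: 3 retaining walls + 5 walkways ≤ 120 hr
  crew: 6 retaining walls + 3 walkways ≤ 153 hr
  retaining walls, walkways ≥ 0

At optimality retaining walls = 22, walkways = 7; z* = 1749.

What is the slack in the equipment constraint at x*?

equipment used = 3·22 + 5·7 = 101; slack = 120 − 101 = 19.

19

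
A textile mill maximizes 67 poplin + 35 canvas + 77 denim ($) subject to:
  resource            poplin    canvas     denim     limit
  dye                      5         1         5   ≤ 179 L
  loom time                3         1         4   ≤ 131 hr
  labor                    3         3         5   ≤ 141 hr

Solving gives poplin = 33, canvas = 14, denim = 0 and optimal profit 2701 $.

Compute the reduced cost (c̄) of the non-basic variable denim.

At the optimum: dye uses 179 of 179 (binding); loom time uses 113 of 131 (slack = 18); labor uses 141 of 141 (binding).
Since loom time is not tight, its dual is 0.
The binding rows give the dual system: 5·y_dye + 3·y_labor = 67 and 1·y_dye + 3·y_labor = 35.
Solving: y_dye = 8, y_labor = 9.
Reduced cost of denim: c₃ − yᵀa₃ = 77 − (8·5 + 9·5) = 77 − 85 = -8.

-8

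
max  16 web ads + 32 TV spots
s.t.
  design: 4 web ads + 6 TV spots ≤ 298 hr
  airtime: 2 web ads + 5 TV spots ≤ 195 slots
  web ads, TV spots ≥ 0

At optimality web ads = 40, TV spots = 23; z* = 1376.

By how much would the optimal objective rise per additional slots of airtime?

Check each constraint at x*: design 298/298 (tight); airtime 195/195 (tight).
Dual feasibility on the basic columns requires 4·y_design + 2·y_airtime = 16, 6·y_design + 5·y_airtime = 32.
Solving: y_design = 2, y_airtime = 4.
Shadow price of airtime = 4.

4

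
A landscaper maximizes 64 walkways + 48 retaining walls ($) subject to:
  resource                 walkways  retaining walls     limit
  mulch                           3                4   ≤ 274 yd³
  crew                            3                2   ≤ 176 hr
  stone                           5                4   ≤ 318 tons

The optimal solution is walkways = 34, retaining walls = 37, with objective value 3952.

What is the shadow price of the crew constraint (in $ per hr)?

Check each constraint at x*: mulch 250/274 (slack 24); crew 176/176 (tight); stone 318/318 (tight).
By complementary slackness, y = 0 for the non-binding constraint.
From A_Bᵀ y = c: 3·y_crew + 5·y_stone = 64; 2·y_crew + 4·y_stone = 48.
Solving: y_crew = 8, y_stone = 8.
Shadow price of crew = 8.

8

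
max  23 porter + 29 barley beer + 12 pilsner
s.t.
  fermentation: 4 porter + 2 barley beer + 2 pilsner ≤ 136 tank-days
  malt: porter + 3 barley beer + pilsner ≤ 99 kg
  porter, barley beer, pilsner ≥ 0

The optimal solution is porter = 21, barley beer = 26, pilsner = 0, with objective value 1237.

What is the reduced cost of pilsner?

Check each constraint at x*: fermentation 136/136 (tight); malt 99/99 (tight).
The binding rows give the dual system: 4·y_fermentation + 1·y_malt = 23 and 2·y_fermentation + 3·y_malt = 29.
→ y_fermentation = 4 and y_malt = 7.
Reduced cost of pilsner: c₃ − yᵀa₃ = 12 − (4·2 + 7·1) = 12 − 15 = -3.

-3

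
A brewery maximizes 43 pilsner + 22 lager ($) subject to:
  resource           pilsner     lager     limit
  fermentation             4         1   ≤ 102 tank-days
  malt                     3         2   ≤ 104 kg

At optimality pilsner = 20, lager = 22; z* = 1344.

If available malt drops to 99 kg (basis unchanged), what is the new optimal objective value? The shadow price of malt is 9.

Δb = -5, so new z* = 1344 + (9)·(-5) = 1344 − 45 = 1299.

1299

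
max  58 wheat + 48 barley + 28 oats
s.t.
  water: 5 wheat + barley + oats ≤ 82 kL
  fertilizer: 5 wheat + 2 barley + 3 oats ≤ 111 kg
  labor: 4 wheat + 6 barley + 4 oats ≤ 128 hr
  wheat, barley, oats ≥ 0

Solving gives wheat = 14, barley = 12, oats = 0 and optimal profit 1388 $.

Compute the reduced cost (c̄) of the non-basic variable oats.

-6

Binding: water and labor. Non-binding: fertilizer (17 unused).
Since fertilizer is not tight, its dual is 0.
From A_Bᵀ y = c: 5·y_water + 4·y_labor = 58; 1·y_water + 6·y_labor = 48.
→ y_water = 6 and y_labor = 7.
Reduced cost of oats: c₃ − yᵀa₃ = 28 − (6·1 + 7·4) = 28 − 34 = -6.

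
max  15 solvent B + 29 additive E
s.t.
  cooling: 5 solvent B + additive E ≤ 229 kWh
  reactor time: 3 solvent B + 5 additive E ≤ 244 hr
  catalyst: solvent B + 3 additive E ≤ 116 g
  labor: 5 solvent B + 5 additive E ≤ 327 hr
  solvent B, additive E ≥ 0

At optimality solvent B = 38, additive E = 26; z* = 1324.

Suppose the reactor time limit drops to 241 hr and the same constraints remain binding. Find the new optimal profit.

At the optimum: cooling uses 216 of 229 (slack = 13); reactor time uses 244 of 244 (binding); catalyst uses 116 of 116 (binding); labor uses 320 of 327 (slack = 7).
By complementary slackness, y = 0 for the non-binding constraints.
From A_Bᵀ y = c: 3·y_reactor time + 1·y_catalyst = 15; 5·y_reactor time + 3·y_catalyst = 29.
This yields shadow prices y_reactor time = 4, y_catalyst = 3.
Δz = y_reactor time·Δb = 4 × (-3) = -12, so new z* = 1324 − 12 = 1312.

1312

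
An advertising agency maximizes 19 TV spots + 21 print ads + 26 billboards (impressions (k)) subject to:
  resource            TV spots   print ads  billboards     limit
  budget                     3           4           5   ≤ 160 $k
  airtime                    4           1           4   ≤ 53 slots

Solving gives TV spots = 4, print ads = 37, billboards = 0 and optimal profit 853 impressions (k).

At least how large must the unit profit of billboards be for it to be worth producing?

29

At the optimum: budget uses 160 of 160 (binding); airtime uses 53 of 53 (binding).
Dual feasibility on the basic columns requires 3·y_budget + 4·y_airtime = 19, 4·y_budget + 1·y_airtime = 21.
→ y_budget = 5 and y_airtime = 1.
billboards enters the basis when its profit ≥ yᵀa₃ = 5·5 + 1·4 = 29.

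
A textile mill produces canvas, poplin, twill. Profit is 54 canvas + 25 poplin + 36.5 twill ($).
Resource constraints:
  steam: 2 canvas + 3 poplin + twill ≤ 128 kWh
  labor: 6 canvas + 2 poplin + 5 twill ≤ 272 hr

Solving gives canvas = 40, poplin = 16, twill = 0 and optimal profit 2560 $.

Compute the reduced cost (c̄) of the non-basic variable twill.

-6.5

At the optimum: steam uses 128 of 128 (binding); labor uses 272 of 272 (binding).
Dual feasibility on the basic columns requires 2·y_steam + 6·y_labor = 54, 3·y_steam + 2·y_labor = 25.
Solving: y_steam = 3, y_labor = 8.
Reduced cost of twill: c₃ − yᵀa₃ = 36.5 − (3·1 + 8·5) = 36.5 − 43 = -6.5.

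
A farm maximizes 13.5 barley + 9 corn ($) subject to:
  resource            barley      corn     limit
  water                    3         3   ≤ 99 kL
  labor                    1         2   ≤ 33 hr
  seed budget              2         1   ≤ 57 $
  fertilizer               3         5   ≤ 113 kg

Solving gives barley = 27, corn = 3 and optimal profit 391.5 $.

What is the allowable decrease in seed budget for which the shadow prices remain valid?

40.5

Binding constraints: labor, seed budget. The basis is B = [[1,2],[2,1]] with det -3.
Per unit decrease in seed budget, x* moves by d = (-0.6667, 0.3333).
The basis stays optimal until barley reaches 0; allowable decrease = 40.5 $.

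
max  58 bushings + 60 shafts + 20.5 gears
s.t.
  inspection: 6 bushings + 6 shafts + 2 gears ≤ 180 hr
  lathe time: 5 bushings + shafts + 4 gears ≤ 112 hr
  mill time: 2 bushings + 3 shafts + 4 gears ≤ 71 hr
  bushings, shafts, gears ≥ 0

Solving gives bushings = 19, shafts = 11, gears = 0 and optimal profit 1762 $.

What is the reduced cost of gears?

-5.5

Binding: inspection and mill time. Non-binding: lathe time (6 unused).
By complementary slackness, y = 0 for the non-binding constraint.
From A_Bᵀ y = c: 6·y_inspection + 2·y_mill time = 58; 6·y_inspection + 3·y_mill time = 60.
This yields shadow prices y_inspection = 9, y_mill time = 2.
Reduced cost of gears: c₃ − yᵀa₃ = 20.5 − (9·2 + 2·4) = 20.5 − 26 = -5.5.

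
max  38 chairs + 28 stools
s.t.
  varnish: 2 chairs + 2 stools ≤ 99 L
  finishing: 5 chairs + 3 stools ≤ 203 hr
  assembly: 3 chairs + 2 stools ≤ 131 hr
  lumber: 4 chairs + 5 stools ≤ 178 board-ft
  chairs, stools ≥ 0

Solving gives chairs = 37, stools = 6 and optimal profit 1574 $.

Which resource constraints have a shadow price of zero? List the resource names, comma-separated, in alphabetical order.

varnish: 86/99 (slack 13)
finishing: 203/203 (binding)
assembly: 123/131 (slack 8)
lumber: 178/178 (binding)
By complementary slackness, a constraint with positive slack has shadow price 0 → assembly, varnish.

assembly, varnish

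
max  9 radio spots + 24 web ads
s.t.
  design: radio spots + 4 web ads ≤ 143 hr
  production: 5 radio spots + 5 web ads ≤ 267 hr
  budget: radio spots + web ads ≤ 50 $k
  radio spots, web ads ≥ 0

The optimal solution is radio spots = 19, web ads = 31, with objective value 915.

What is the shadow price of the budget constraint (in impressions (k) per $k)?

Binding: design and budget. Non-binding: production (17 unused).
Since production is not tight, its dual is 0.
Dual feasibility on the basic columns requires 1·y_design + 1·y_budget = 9, 4·y_design + 1·y_budget = 24.
→ y_design = 5 and y_budget = 4.
Shadow price of budget = 4.

4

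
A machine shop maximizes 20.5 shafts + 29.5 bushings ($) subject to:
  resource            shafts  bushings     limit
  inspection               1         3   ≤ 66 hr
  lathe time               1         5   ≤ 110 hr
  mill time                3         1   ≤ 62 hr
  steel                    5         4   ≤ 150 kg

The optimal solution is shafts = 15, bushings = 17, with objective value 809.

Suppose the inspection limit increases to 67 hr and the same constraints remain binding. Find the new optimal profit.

Binding: inspection and mill time. Non-binding: lathe time (10 unused), steel (7 unused).
By complementary slackness, y = 0 for the non-binding constraints.
From A_Bᵀ y = c: 1·y_inspection + 3·y_mill time = 20.5; 3·y_inspection + 1·y_mill time = 29.5.
Solving: y_inspection = 8.5, y_mill time = 4.
Δz = y_inspection·Δb = 8.5 × (1) = 8.5, so new z* = 809 + 8.5 = 817.5.

817.5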